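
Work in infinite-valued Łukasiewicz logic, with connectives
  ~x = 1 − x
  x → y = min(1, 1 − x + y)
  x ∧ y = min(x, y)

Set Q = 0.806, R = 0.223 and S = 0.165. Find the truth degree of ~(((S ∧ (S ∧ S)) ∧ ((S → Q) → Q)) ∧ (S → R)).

S ∧ S = min(0.165, 0.165) = 0.165
S ∧ (S ∧ S) = min(0.165, 0.165) = 0.165
S → Q = min(1, 1 − 0.165 + 0.806) = min(1, 1.641) = 1.000
(S → Q) → Q = min(1, 1 − 1.000 + 0.806) = min(1, 0.806) = 0.806
(S ∧ (S ∧ S)) ∧ ((S → Q) → Q) = min(0.165, 0.806) = 0.165
S → R = min(1, 1 − 0.165 + 0.223) = min(1, 1.058) = 1.000
((S ∧ (S ∧ S)) ∧ ((S → Q) → Q)) ∧ (S → R) = min(0.165, 1.000) = 0.165
~(((S ∧ (S ∧ S)) ∧ ((S → Q) → Q)) ∧ (S → R)) = 1 − 0.165 = 0.835

0.835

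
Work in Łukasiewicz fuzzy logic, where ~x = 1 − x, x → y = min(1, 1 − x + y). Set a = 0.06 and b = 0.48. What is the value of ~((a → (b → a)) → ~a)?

0.06

b → a = min(1, 1 − 0.48 + 0.06) = min(1, 0.58) = 0.58
a → (b → a) = min(1, 1 − 0.06 + 0.58) = min(1, 1.52) = 1.00
~a = 1 − 0.06 = 0.94
(a → (b → a)) → ~a = min(1, 1 − 1.00 + 0.94) = min(1, 0.94) = 0.94
~((a → (b → a)) → ~a) = 1 − 0.94 = 0.06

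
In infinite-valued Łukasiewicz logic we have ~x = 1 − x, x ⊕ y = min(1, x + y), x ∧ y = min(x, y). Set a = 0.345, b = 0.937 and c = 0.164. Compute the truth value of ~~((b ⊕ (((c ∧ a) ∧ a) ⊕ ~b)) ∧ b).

c ∧ a = min(0.164, 0.345) = 0.164
(c ∧ a) ∧ a = min(0.164, 0.345) = 0.164
~b = 1 − 0.937 = 0.063
((c ∧ a) ∧ a) ⊕ ~b = min(1, 0.164 + 0.063) = min(1, 0.227) = 0.227
b ⊕ (((c ∧ a) ∧ a) ⊕ ~b) = min(1, 0.937 + 0.227) = min(1, 1.164) = 1.000
(b ⊕ (((c ∧ a) ∧ a) ⊕ ~b)) ∧ b = min(1.000, 0.937) = 0.937
~((b ⊕ (((c ∧ a) ∧ a) ⊕ ~b)) ∧ b) = 1 − 0.937 = 0.063
~~((b ⊕ (((c ∧ a) ∧ a) ⊕ ~b)) ∧ b) = 1 − 0.063 = 0.937

0.937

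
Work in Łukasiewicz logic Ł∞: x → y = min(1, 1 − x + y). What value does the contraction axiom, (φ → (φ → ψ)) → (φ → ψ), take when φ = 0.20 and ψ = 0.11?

φ → ψ = min(1, 1 − 0.20 + 0.11) = min(1, 0.91) = 0.91
φ → (φ → ψ) = min(1, 1 − 0.20 + 0.91) = min(1, 1.71) = 1.00
(φ → (φ → ψ)) → (φ → ψ) = min(1, 1 − 1.00 + 0.91) = min(1, 0.91) = 0.91
(The value 0.91 < 1 shows this instance is not satisfied; fails in Ł∞ (the t-norm is not idempotent).)

0.91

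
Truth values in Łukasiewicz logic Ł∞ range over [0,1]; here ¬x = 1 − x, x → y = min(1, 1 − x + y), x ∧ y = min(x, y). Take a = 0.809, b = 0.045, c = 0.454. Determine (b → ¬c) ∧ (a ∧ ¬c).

0.546

¬c = 1 − 0.454 = 0.546
b → ¬c = min(1, 1 − 0.045 + 0.546) = min(1, 1.501) = 1.000
a ∧ ¬c = min(0.809, 0.546) = 0.546
(b → ¬c) ∧ (a ∧ ¬c) = min(1.000, 0.546) = 0.546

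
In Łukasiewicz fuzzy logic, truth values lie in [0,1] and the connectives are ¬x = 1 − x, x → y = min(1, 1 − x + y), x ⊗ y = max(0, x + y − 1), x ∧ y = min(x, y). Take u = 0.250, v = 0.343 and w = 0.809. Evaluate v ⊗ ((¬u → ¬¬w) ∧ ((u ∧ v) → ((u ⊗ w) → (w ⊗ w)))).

0.343

¬u = 1 − 0.250 = 0.750
¬w = 1 − 0.809 = 0.191
¬¬w = 1 − 0.191 = 0.809
¬u → ¬¬w = min(1, 1 − 0.750 + 0.809) = min(1, 1.059) = 1.000
u ∧ v = min(0.250, 0.343) = 0.250
u ⊗ w = max(0, 0.250 + 0.809 − 1) = max(0, 0.059) = 0.059
w ⊗ w = max(0, 0.809 + 0.809 − 1) = max(0, 0.618) = 0.618
(u ⊗ w) → (w ⊗ w) = min(1, 1 − 0.059 + 0.618) = min(1, 1.559) = 1.000
(u ∧ v) → ((u ⊗ w) → (w ⊗ w)) = min(1, 1 − 0.250 + 1.000) = min(1, 1.750) = 1.000
(¬u → ¬¬w) ∧ ((u ∧ v) → ((u ⊗ w) → (w ⊗ w))) = min(1.000, 1.000) = 1.000
v ⊗ ((¬u → ¬¬w) ∧ ((u ∧ v) → ((u ⊗ w) → (w ⊗ w)))) = max(0, 0.343 + 1.000 − 1) = max(0, 0.343) = 0.343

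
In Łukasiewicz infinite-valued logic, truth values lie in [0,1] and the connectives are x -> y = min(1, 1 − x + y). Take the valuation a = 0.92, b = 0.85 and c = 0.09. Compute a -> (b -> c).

b -> c = min(1, 1 − 0.85 + 0.09) = min(1, 0.24) = 0.24
a -> (b -> c) = min(1, 1 − 0.92 + 0.24) = min(1, 0.32) = 0.32

0.32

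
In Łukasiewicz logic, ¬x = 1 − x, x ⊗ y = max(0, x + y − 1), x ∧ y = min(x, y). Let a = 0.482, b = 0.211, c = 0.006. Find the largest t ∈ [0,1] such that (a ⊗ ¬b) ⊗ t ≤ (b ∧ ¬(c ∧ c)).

¬b = 1 − 0.211 = 0.789
a ⊗ ¬b = max(0, 0.482 + 0.789 − 1) = max(0, 0.271) = 0.271
So the left factor is a ⊗ ¬b = 0.271.
c ∧ c = min(0.006, 0.006) = 0.006
¬(c ∧ c) = 1 − 0.006 = 0.994
b ∧ ¬(c ∧ c) = min(0.211, 0.994) = 0.211
So the right-hand bound is b ∧ ¬(c ∧ c) = 0.211.
The residuum of the Łukasiewicz t-norm gives the supremum: min(1, 1 − 0.271 + 0.211).
1 − 0.271 + 0.211 = 0.940, so t = min(1, 0.940) = 0.940.
Check: 0.271 ⊗ 0.940 = max(0, 0.211) = 0.211 ≤ 0.211.

0.940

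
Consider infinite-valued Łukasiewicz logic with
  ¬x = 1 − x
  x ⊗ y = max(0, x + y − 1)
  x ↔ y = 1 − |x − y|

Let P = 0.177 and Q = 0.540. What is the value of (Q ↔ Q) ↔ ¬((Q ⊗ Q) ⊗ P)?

1.000

Q ↔ Q = 1 − |0.540 − 0.540| = 1 − 0.000 = 1.000
Q ⊗ Q = max(0, 0.540 + 0.540 − 1) = max(0, 0.080) = 0.080
(Q ⊗ Q) ⊗ P = max(0, 0.080 + 0.177 − 1) = max(0, -0.743) = 0.000
¬((Q ⊗ Q) ⊗ P) = 1 − 0.000 = 1.000
(Q ↔ Q) ↔ ¬((Q ⊗ Q) ⊗ P) = 1 − |1.000 − 1.000| = 1 − 0.000 = 1.000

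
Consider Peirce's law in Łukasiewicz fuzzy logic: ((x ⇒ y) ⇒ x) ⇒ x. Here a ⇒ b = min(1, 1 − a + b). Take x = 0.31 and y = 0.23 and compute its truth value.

0.92

x ⇒ y = min(1, 1 − 0.31 + 0.23) = min(1, 0.92) = 0.92
(x ⇒ y) ⇒ x = min(1, 1 − 0.92 + 0.31) = min(1, 0.39) = 0.39
((x ⇒ y) ⇒ x) ⇒ x = min(1, 1 − 0.39 + 0.31) = min(1, 0.92) = 0.92
(The value 0.92 < 1 shows this instance is not satisfied; not a Ł∞-tautology in general.)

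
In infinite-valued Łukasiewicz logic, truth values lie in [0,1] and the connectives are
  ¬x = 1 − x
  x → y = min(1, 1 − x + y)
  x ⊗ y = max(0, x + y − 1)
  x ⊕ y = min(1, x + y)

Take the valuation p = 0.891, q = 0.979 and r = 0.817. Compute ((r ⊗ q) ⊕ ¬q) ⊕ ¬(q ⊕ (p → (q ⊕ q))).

r ⊗ q = max(0, 0.817 + 0.979 − 1) = max(0, 0.796) = 0.796
¬q = 1 − 0.979 = 0.021
(r ⊗ q) ⊕ ¬q = min(1, 0.796 + 0.021) = min(1, 0.817) = 0.817
q ⊕ q = min(1, 0.979 + 0.979) = min(1, 1.958) = 1.000
p → (q ⊕ q) = min(1, 1 − 0.891 + 1.000) = min(1, 1.109) = 1.000
q ⊕ (p → (q ⊕ q)) = min(1, 0.979 + 1.000) = min(1, 1.979) = 1.000
¬(q ⊕ (p → (q ⊕ q))) = 1 − 1.000 = 0.000
((r ⊗ q) ⊕ ¬q) ⊕ ¬(q ⊕ (p → (q ⊕ q))) = min(1, 0.817 + 0.000) = min(1, 0.817) = 0.817

0.817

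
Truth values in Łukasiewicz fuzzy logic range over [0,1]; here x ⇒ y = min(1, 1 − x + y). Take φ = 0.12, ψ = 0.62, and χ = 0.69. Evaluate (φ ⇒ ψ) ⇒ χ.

φ ⇒ ψ = min(1, 1 − 0.12 + 0.62) = min(1, 1.50) = 1.00
(φ ⇒ ψ) ⇒ χ = min(1, 1 − 1.00 + 0.69) = min(1, 0.69) = 0.69

0.69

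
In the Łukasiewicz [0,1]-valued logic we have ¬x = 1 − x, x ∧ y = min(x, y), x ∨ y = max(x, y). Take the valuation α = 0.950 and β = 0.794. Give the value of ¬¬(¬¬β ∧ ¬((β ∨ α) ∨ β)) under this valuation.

¬β = 1 − 0.794 = 0.206
¬¬β = 1 − 0.206 = 0.794
β ∨ α = max(0.794, 0.950) = 0.950
(β ∨ α) ∨ β = max(0.950, 0.794) = 0.950
¬((β ∨ α) ∨ β) = 1 − 0.950 = 0.050
¬¬β ∧ ¬((β ∨ α) ∨ β) = min(0.794, 0.050) = 0.050
¬(¬¬β ∧ ¬((β ∨ α) ∨ β)) = 1 − 0.050 = 0.950
¬¬(¬¬β ∧ ¬((β ∨ α) ∨ β)) = 1 − 0.950 = 0.050

0.050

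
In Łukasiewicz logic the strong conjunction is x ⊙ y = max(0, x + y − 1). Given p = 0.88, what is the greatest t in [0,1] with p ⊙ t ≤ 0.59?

The residuum of the Łukasiewicz t-norm gives the supremum: min(1, 1 − 0.88 + 0.59).
1 − 0.88 + 0.59 = 0.71, so t = min(1, 0.71) = 0.71.
Check: 0.88 ⊙ 0.71 = max(0, 0.59) = 0.59 ≤ 0.59.

0.71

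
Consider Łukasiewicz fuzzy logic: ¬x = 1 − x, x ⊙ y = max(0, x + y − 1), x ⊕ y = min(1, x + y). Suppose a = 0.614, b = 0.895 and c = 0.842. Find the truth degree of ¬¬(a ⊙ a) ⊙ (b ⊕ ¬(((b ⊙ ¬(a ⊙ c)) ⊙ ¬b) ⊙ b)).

a ⊙ a = max(0, 0.614 + 0.614 − 1) = max(0, 0.228) = 0.228
¬(a ⊙ a) = 1 − 0.228 = 0.772
¬¬(a ⊙ a) = 1 − 0.772 = 0.228
a ⊙ c = max(0, 0.614 + 0.842 − 1) = max(0, 0.456) = 0.456
¬(a ⊙ c) = 1 − 0.456 = 0.544
b ⊙ ¬(a ⊙ c) = max(0, 0.895 + 0.544 − 1) = max(0, 0.439) = 0.439
¬b = 1 − 0.895 = 0.105
(b ⊙ ¬(a ⊙ c)) ⊙ ¬b = max(0, 0.439 + 0.105 − 1) = max(0, -0.456) = 0.000
((b ⊙ ¬(a ⊙ c)) ⊙ ¬b) ⊙ b = max(0, 0.000 + 0.895 − 1) = max(0, -0.105) = 0.000
¬(((b ⊙ ¬(a ⊙ c)) ⊙ ¬b) ⊙ b) = 1 − 0.000 = 1.000
b ⊕ ¬(((b ⊙ ¬(a ⊙ c)) ⊙ ¬b) ⊙ b) = min(1, 0.895 + 1.000) = min(1, 1.895) = 1.000
¬¬(a ⊙ a) ⊙ (b ⊕ ¬(((b ⊙ ¬(a ⊙ c)) ⊙ ¬b) ⊙ b)) = max(0, 0.228 + 1.000 − 1) = max(0, 0.228) = 0.228

0.228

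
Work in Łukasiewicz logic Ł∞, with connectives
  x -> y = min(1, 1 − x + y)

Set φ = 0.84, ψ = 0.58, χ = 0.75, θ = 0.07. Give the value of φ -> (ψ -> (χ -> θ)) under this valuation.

0.90

χ -> θ = min(1, 1 − 0.75 + 0.07) = min(1, 0.32) = 0.32
ψ -> (χ -> θ) = min(1, 1 − 0.58 + 0.32) = min(1, 0.74) = 0.74
φ -> (ψ -> (χ -> θ)) = min(1, 1 − 0.84 + 0.74) = min(1, 0.90) = 0.90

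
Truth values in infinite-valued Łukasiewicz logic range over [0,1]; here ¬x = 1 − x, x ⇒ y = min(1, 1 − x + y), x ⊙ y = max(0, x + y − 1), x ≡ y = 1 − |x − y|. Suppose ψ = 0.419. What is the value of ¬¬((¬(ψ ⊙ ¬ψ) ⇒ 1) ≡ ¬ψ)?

¬ψ = 1 − 0.419 = 0.581
ψ ⊙ ¬ψ = max(0, 0.419 + 0.581 − 1) = max(0, 0.000) = 0.000
¬(ψ ⊙ ¬ψ) = 1 − 0.000 = 1.000
¬(ψ ⊙ ¬ψ) ⇒ 1 = min(1, 1 − 1.000 + 1.000) = min(1, 1.000) = 1.000
(¬(ψ ⊙ ¬ψ) ⇒ 1) ≡ ¬ψ = 1 − |1.000 − 0.581| = 1 − 0.419 = 0.581
¬((¬(ψ ⊙ ¬ψ) ⇒ 1) ≡ ¬ψ) = 1 − 0.581 = 0.419
¬¬((¬(ψ ⊙ ¬ψ) ⇒ 1) ≡ ¬ψ) = 1 − 0.419 = 0.581

0.581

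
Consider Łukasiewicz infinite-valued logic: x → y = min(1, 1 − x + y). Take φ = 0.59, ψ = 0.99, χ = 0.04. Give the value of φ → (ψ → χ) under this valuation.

ψ → χ = min(1, 1 − 0.99 + 0.04) = min(1, 0.05) = 0.05
φ → (ψ → χ) = min(1, 1 − 0.59 + 0.05) = min(1, 0.46) = 0.46

0.46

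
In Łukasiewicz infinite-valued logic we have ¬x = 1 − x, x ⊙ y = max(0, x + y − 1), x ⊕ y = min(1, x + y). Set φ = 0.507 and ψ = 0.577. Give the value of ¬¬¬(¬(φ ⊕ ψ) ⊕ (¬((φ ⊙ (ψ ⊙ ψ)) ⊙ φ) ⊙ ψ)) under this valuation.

φ ⊕ ψ = min(1, 0.507 + 0.577) = min(1, 1.084) = 1.000
¬(φ ⊕ ψ) = 1 − 1.000 = 0.000
ψ ⊙ ψ = max(0, 0.577 + 0.577 − 1) = max(0, 0.154) = 0.154
φ ⊙ (ψ ⊙ ψ) = max(0, 0.507 + 0.154 − 1) = max(0, -0.339) = 0.000
(φ ⊙ (ψ ⊙ ψ)) ⊙ φ = max(0, 0.000 + 0.507 − 1) = max(0, -0.493) = 0.000
¬((φ ⊙ (ψ ⊙ ψ)) ⊙ φ) = 1 − 0.000 = 1.000
¬((φ ⊙ (ψ ⊙ ψ)) ⊙ φ) ⊙ ψ = max(0, 1.000 + 0.577 − 1) = max(0, 0.577) = 0.577
¬(φ ⊕ ψ) ⊕ (¬((φ ⊙ (ψ ⊙ ψ)) ⊙ φ) ⊙ ψ) = min(1, 0.000 + 0.577) = min(1, 0.577) = 0.577
¬(¬(φ ⊕ ψ) ⊕ (¬((φ ⊙ (ψ ⊙ ψ)) ⊙ φ) ⊙ ψ)) = 1 − 0.577 = 0.423
¬¬(¬(φ ⊕ ψ) ⊕ (¬((φ ⊙ (ψ ⊙ ψ)) ⊙ φ) ⊙ ψ)) = 1 − 0.423 = 0.577
¬¬¬(¬(φ ⊕ ψ) ⊕ (¬((φ ⊙ (ψ ⊙ ψ)) ⊙ φ) ⊙ ψ)) = 1 − 0.577 = 0.423

0.423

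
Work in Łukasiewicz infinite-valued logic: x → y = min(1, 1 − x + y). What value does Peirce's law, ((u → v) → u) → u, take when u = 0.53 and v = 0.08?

u → v = min(1, 1 − 0.53 + 0.08) = min(1, 0.55) = 0.55
(u → v) → u = min(1, 1 − 0.55 + 0.53) = min(1, 0.98) = 0.98
((u → v) → u) → u = min(1, 1 − 0.98 + 0.53) = min(1, 0.55) = 0.55
(The value 0.55 < 1 shows this instance is not satisfied; not a Ł∞-tautology in general.)

0.55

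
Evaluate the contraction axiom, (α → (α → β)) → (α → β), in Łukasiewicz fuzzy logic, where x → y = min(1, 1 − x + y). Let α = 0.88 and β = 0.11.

0.88

α → β = min(1, 1 − 0.88 + 0.11) = min(1, 0.23) = 0.23
α → (α → β) = min(1, 1 − 0.88 + 0.23) = min(1, 0.35) = 0.35
(α → (α → β)) → (α → β) = min(1, 1 − 0.35 + 0.23) = min(1, 0.88) = 0.88
(The value 0.88 < 1 shows this instance is not satisfied; fails in Ł∞ (the t-norm is not idempotent).)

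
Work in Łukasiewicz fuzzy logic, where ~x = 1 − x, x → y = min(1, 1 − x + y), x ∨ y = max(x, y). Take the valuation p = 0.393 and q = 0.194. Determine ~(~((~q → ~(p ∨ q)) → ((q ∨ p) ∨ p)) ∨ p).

0.592

~q = 1 − 0.194 = 0.806
p ∨ q = max(0.393, 0.194) = 0.393
~(p ∨ q) = 1 − 0.393 = 0.607
~q → ~(p ∨ q) = min(1, 1 − 0.806 + 0.607) = min(1, 0.801) = 0.801
q ∨ p = max(0.194, 0.393) = 0.393
(q ∨ p) ∨ p = max(0.393, 0.393) = 0.393
(~q → ~(p ∨ q)) → ((q ∨ p) ∨ p) = min(1, 1 − 0.801 + 0.393) = min(1, 0.592) = 0.592
~((~q → ~(p ∨ q)) → ((q ∨ p) ∨ p)) = 1 − 0.592 = 0.408
~((~q → ~(p ∨ q)) → ((q ∨ p) ∨ p)) ∨ p = max(0.408, 0.393) = 0.408
~(~((~q → ~(p ∨ q)) → ((q ∨ p) ∨ p)) ∨ p) = 1 − 0.408 = 0.592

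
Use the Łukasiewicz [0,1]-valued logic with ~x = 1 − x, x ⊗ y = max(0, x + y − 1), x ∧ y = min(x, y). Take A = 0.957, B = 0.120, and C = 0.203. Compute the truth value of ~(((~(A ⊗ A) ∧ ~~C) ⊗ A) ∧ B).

A ⊗ A = max(0, 0.957 + 0.957 − 1) = max(0, 0.914) = 0.914
~(A ⊗ A) = 1 − 0.914 = 0.086
~C = 1 − 0.203 = 0.797
~~C = 1 − 0.797 = 0.203
~(A ⊗ A) ∧ ~~C = min(0.086, 0.203) = 0.086
(~(A ⊗ A) ∧ ~~C) ⊗ A = max(0, 0.086 + 0.957 − 1) = max(0, 0.043) = 0.043
((~(A ⊗ A) ∧ ~~C) ⊗ A) ∧ B = min(0.043, 0.120) = 0.043
~(((~(A ⊗ A) ∧ ~~C) ⊗ A) ∧ B) = 1 − 0.043 = 0.957

0.957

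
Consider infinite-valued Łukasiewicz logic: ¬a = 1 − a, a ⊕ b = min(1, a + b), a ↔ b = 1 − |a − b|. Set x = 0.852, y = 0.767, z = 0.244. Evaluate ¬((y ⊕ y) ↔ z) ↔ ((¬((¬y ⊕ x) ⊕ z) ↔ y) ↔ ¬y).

y ⊕ y = min(1, 0.767 + 0.767) = min(1, 1.534) = 1.000
(y ⊕ y) ↔ z = 1 − |1.000 − 0.244| = 1 − 0.756 = 0.244
¬((y ⊕ y) ↔ z) = 1 − 0.244 = 0.756
¬y = 1 − 0.767 = 0.233
¬y ⊕ x = min(1, 0.233 + 0.852) = min(1, 1.085) = 1.000
(¬y ⊕ x) ⊕ z = min(1, 1.000 + 0.244) = min(1, 1.244) = 1.000
¬((¬y ⊕ x) ⊕ z) = 1 − 1.000 = 0.000
¬((¬y ⊕ x) ⊕ z) ↔ y = 1 − |0.000 − 0.767| = 1 − 0.767 = 0.233
(¬((¬y ⊕ x) ⊕ z) ↔ y) ↔ ¬y = 1 − |0.233 − 0.233| = 1 − 0.000 = 1.000
¬((y ⊕ y) ↔ z) ↔ ((¬((¬y ⊕ x) ⊕ z) ↔ y) ↔ ¬y) = 1 − |0.756 − 1.000| = 1 − 0.244 = 0.756

0.756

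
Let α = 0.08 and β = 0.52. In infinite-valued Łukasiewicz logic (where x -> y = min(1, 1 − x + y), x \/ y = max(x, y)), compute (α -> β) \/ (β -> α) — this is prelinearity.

α -> β = min(1, 1 − 0.08 + 0.52) = min(1, 1.44) = 1.00
β -> α = min(1, 1 − 0.52 + 0.08) = min(1, 0.56) = 0.56
(α -> β) \/ (β -> α) = max(1.00, 0.56) = 1.00
(As expected: a Ł∞-tautology — holds in every MV-chain.)

1.00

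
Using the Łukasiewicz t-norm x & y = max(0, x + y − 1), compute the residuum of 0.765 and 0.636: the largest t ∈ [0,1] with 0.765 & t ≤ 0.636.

0.871

The residuum of the Łukasiewicz t-norm gives the supremum: min(1, 1 − 0.765 + 0.636).
1 − 0.765 + 0.636 = 0.871, so t = min(1, 0.871) = 0.871.
Check: 0.765 & 0.871 = max(0, 0.636) = 0.636 ≤ 0.636.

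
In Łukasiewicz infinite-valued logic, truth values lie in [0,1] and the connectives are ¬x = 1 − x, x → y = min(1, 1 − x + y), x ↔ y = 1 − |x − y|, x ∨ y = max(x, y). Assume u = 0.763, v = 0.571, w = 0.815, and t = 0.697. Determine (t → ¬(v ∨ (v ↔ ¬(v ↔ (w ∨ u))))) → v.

w ∨ u = max(0.815, 0.763) = 0.815
v ↔ (w ∨ u) = 1 − |0.571 − 0.815| = 1 − 0.244 = 0.756
¬(v ↔ (w ∨ u)) = 1 − 0.756 = 0.244
v ↔ ¬(v ↔ (w ∨ u)) = 1 − |0.571 − 0.244| = 1 − 0.327 = 0.673
v ∨ (v ↔ ¬(v ↔ (w ∨ u))) = max(0.571, 0.673) = 0.673
¬(v ∨ (v ↔ ¬(v ↔ (w ∨ u)))) = 1 − 0.673 = 0.327
t → ¬(v ∨ (v ↔ ¬(v ↔ (w ∨ u)))) = min(1, 1 − 0.697 + 0.327) = min(1, 0.630) = 0.630
(t → ¬(v ∨ (v ↔ ¬(v ↔ (w ∨ u))))) → v = min(1, 1 − 0.630 + 0.571) = min(1, 0.941) = 0.941

0.941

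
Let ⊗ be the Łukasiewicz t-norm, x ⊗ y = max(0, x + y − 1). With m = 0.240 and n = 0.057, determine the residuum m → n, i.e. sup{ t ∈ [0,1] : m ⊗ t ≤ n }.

The residuum of the Łukasiewicz t-norm gives the supremum: min(1, 1 − 0.240 + 0.057).
1 − 0.240 + 0.057 = 0.817, so t = min(1, 0.817) = 0.817.
Check: 0.240 ⊗ 0.817 = max(0, 0.057) = 0.057 ≤ 0.057.

0.817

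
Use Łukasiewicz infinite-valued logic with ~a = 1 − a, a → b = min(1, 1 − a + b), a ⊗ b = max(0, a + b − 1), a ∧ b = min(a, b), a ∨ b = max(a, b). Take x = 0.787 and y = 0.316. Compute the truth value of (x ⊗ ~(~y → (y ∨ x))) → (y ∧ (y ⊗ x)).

1.000

~y = 1 − 0.316 = 0.684
y ∨ x = max(0.316, 0.787) = 0.787
~y → (y ∨ x) = min(1, 1 − 0.684 + 0.787) = min(1, 1.103) = 1.000
~(~y → (y ∨ x)) = 1 − 1.000 = 0.000
x ⊗ ~(~y → (y ∨ x)) = max(0, 0.787 + 0.000 − 1) = max(0, -0.213) = 0.000
y ⊗ x = max(0, 0.316 + 0.787 − 1) = max(0, 0.103) = 0.103
y ∧ (y ⊗ x) = min(0.316, 0.103) = 0.103
(x ⊗ ~(~y → (y ∨ x))) → (y ∧ (y ⊗ x)) = min(1, 1 − 0.000 + 0.103) = min(1, 1.103) = 1.000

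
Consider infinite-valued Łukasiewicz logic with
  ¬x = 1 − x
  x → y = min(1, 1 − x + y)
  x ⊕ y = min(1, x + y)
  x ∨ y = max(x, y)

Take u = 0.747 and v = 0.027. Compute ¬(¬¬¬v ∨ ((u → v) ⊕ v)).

0.027

¬v = 1 − 0.027 = 0.973
¬¬v = 1 − 0.973 = 0.027
¬¬¬v = 1 − 0.027 = 0.973
u → v = min(1, 1 − 0.747 + 0.027) = min(1, 0.280) = 0.280
(u → v) ⊕ v = min(1, 0.280 + 0.027) = min(1, 0.307) = 0.307
¬¬¬v ∨ ((u → v) ⊕ v) = max(0.973, 0.307) = 0.973
¬(¬¬¬v ∨ ((u → v) ⊕ v)) = 1 − 0.973 = 0.027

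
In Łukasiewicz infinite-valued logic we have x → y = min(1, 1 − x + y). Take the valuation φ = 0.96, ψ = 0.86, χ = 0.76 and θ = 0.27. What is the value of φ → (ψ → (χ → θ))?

χ → θ = min(1, 1 − 0.76 + 0.27) = min(1, 0.51) = 0.51
ψ → (χ → θ) = min(1, 1 − 0.86 + 0.51) = min(1, 0.65) = 0.65
φ → (ψ → (χ → θ)) = min(1, 1 − 0.96 + 0.65) = min(1, 0.69) = 0.69

0.69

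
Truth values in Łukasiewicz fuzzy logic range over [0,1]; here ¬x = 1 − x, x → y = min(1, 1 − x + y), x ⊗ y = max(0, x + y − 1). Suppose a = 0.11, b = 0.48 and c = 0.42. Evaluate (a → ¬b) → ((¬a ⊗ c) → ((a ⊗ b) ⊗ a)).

¬b = 1 − 0.48 = 0.52
a → ¬b = min(1, 1 − 0.11 + 0.52) = min(1, 1.41) = 1.00
¬a = 1 − 0.11 = 0.89
¬a ⊗ c = max(0, 0.89 + 0.42 − 1) = max(0, 0.31) = 0.31
a ⊗ b = max(0, 0.11 + 0.48 − 1) = max(0, -0.41) = 0.00
(a ⊗ b) ⊗ a = max(0, 0.00 + 0.11 − 1) = max(0, -0.89) = 0.00
(¬a ⊗ c) → ((a ⊗ b) ⊗ a) = min(1, 1 − 0.31 + 0.00) = min(1, 0.69) = 0.69
(a → ¬b) → ((¬a ⊗ c) → ((a ⊗ b) ⊗ a)) = min(1, 1 − 1.00 + 0.69) = min(1, 0.69) = 0.69

0.69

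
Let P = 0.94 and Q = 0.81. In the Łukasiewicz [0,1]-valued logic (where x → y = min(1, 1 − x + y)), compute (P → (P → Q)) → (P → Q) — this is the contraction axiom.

0.94

P → Q = min(1, 1 − 0.94 + 0.81) = min(1, 0.87) = 0.87
P → (P → Q) = min(1, 1 − 0.94 + 0.87) = min(1, 0.93) = 0.93
(P → (P → Q)) → (P → Q) = min(1, 1 − 0.93 + 0.87) = min(1, 0.94) = 0.94
(The value 0.94 < 1 shows this instance is not satisfied; fails in Ł∞ (the t-norm is not idempotent).)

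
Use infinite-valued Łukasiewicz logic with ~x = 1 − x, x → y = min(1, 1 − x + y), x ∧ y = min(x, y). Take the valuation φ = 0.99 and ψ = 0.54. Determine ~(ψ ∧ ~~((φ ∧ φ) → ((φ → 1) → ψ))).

φ ∧ φ = min(0.99, 0.99) = 0.99
φ → 1 = min(1, 1 − 0.99 + 1.00) = min(1, 1.01) = 1.00
(φ → 1) → ψ = min(1, 1 − 1.00 + 0.54) = min(1, 0.54) = 0.54
(φ ∧ φ) → ((φ → 1) → ψ) = min(1, 1 − 0.99 + 0.54) = min(1, 0.55) = 0.55
~((φ ∧ φ) → ((φ → 1) → ψ)) = 1 − 0.55 = 0.45
~~((φ ∧ φ) → ((φ → 1) → ψ)) = 1 − 0.45 = 0.55
ψ ∧ ~~((φ ∧ φ) → ((φ → 1) → ψ)) = min(0.54, 0.55) = 0.54
~(ψ ∧ ~~((φ ∧ φ) → ((φ → 1) → ψ))) = 1 − 0.54 = 0.46

0.46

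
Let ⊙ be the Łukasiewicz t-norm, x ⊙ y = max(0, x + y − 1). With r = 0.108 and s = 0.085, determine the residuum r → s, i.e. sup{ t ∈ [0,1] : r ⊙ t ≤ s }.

The residuum of the Łukasiewicz t-norm gives the supremum: min(1, 1 − 0.108 + 0.085).
1 − 0.108 + 0.085 = 0.977, so t = min(1, 0.977) = 0.977.
Check: 0.108 ⊙ 0.977 = max(0, 0.085) = 0.085 ≤ 0.085.

0.977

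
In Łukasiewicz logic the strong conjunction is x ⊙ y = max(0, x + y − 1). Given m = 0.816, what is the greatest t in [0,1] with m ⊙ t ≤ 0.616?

The residuum of the Łukasiewicz t-norm gives the supremum: min(1, 1 − 0.816 + 0.616).
1 − 0.816 + 0.616 = 0.800, so t = min(1, 0.800) = 0.800.
Check: 0.816 ⊙ 0.800 = max(0, 0.616) = 0.616 ≤ 0.616.

0.800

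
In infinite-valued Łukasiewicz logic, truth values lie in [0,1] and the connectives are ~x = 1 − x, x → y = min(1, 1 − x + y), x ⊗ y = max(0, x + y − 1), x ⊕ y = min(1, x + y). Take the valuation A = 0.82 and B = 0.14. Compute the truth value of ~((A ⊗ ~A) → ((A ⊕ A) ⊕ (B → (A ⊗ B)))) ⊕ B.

~A = 1 − 0.82 = 0.18
A ⊗ ~A = max(0, 0.82 + 0.18 − 1) = max(0, 0.00) = 0.00
A ⊕ A = min(1, 0.82 + 0.82) = min(1, 1.64) = 1.00
A ⊗ B = max(0, 0.82 + 0.14 − 1) = max(0, -0.04) = 0.00
B → (A ⊗ B) = min(1, 1 − 0.14 + 0.00) = min(1, 0.86) = 0.86
(A ⊕ A) ⊕ (B → (A ⊗ B)) = min(1, 1.00 + 0.86) = min(1, 1.86) = 1.00
(A ⊗ ~A) → ((A ⊕ A) ⊕ (B → (A ⊗ B))) = min(1, 1 − 0.00 + 1.00) = min(1, 2.00) = 1.00
~((A ⊗ ~A) → ((A ⊕ A) ⊕ (B → (A ⊗ B)))) = 1 − 1.00 = 0.00
~((A ⊗ ~A) → ((A ⊕ A) ⊕ (B → (A ⊗ B)))) ⊕ B = min(1, 0.00 + 0.14) = min(1, 0.14) = 0.14

0.14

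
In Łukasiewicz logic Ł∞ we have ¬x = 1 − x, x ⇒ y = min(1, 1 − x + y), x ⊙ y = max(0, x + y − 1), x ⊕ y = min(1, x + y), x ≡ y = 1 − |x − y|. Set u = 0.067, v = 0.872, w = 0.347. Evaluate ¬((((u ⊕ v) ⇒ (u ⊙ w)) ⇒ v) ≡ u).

u ⊕ v = min(1, 0.067 + 0.872) = min(1, 0.939) = 0.939
u ⊙ w = max(0, 0.067 + 0.347 − 1) = max(0, -0.586) = 0.000
(u ⊕ v) ⇒ (u ⊙ w) = min(1, 1 − 0.939 + 0.000) = min(1, 0.061) = 0.061
((u ⊕ v) ⇒ (u ⊙ w)) ⇒ v = min(1, 1 − 0.061 + 0.872) = min(1, 1.811) = 1.000
(((u ⊕ v) ⇒ (u ⊙ w)) ⇒ v) ≡ u = 1 − |1.000 − 0.067| = 1 − 0.933 = 0.067
¬((((u ⊕ v) ⇒ (u ⊙ w)) ⇒ v) ≡ u) = 1 − 0.067 = 0.933

0.933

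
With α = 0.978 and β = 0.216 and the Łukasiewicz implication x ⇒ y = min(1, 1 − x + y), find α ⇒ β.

α ⇒ β = min(1, 1 − 0.978 + 0.216) = min(1, 0.238) = 0.238
For comparison, the Gödel implication (1 if x ≤ y else y) would give 0.216.

0.238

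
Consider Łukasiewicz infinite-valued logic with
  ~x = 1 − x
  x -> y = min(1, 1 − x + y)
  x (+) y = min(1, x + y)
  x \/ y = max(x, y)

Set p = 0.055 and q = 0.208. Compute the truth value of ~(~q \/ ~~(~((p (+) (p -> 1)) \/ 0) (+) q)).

0.208

~q = 1 − 0.208 = 0.792
p -> 1 = min(1, 1 − 0.055 + 1.000) = min(1, 1.945) = 1.000
p (+) (p -> 1) = min(1, 0.055 + 1.000) = min(1, 1.055) = 1.000
(p (+) (p -> 1)) \/ 0 = max(1.000, 0.000) = 1.000
~((p (+) (p -> 1)) \/ 0) = 1 − 1.000 = 0.000
~((p (+) (p -> 1)) \/ 0) (+) q = min(1, 0.000 + 0.208) = min(1, 0.208) = 0.208
~(~((p (+) (p -> 1)) \/ 0) (+) q) = 1 − 0.208 = 0.792
~~(~((p (+) (p -> 1)) \/ 0) (+) q) = 1 − 0.792 = 0.208
~q \/ ~~(~((p (+) (p -> 1)) \/ 0) (+) q) = max(0.792, 0.208) = 0.792
~(~q \/ ~~(~((p (+) (p -> 1)) \/ 0) (+) q)) = 1 − 0.792 = 0.208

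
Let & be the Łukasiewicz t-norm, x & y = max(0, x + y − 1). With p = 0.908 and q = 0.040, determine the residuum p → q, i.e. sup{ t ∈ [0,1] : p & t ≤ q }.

0.132

The residuum of the Łukasiewicz t-norm gives the supremum: min(1, 1 − 0.908 + 0.040).
1 − 0.908 + 0.040 = 0.132, so t = min(1, 0.132) = 0.132.
Check: 0.908 & 0.132 = max(0, 0.040) = 0.040 ≤ 0.040.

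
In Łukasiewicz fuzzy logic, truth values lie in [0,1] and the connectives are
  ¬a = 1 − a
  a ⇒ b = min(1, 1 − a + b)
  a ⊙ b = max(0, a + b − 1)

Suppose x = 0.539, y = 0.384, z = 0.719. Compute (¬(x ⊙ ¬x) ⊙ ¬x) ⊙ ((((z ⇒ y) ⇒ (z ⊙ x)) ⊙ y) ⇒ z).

0.461

¬x = 1 − 0.539 = 0.461
x ⊙ ¬x = max(0, 0.539 + 0.461 − 1) = max(0, 0.000) = 0.000
¬(x ⊙ ¬x) = 1 − 0.000 = 1.000
¬(x ⊙ ¬x) ⊙ ¬x = max(0, 1.000 + 0.461 − 1) = max(0, 0.461) = 0.461
z ⇒ y = min(1, 1 − 0.719 + 0.384) = min(1, 0.665) = 0.665
z ⊙ x = max(0, 0.719 + 0.539 − 1) = max(0, 0.258) = 0.258
(z ⇒ y) ⇒ (z ⊙ x) = min(1, 1 − 0.665 + 0.258) = min(1, 0.593) = 0.593
((z ⇒ y) ⇒ (z ⊙ x)) ⊙ y = max(0, 0.593 + 0.384 − 1) = max(0, -0.023) = 0.000
(((z ⇒ y) ⇒ (z ⊙ x)) ⊙ y) ⇒ z = min(1, 1 − 0.000 + 0.719) = min(1, 1.719) = 1.000
(¬(x ⊙ ¬x) ⊙ ¬x) ⊙ ((((z ⇒ y) ⇒ (z ⊙ x)) ⊙ y) ⇒ z) = max(0, 0.461 + 1.000 − 1) = max(0, 0.461) = 0.461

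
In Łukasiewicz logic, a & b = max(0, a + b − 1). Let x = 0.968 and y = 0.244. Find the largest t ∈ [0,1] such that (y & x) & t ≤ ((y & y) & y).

0.788

y & x = max(0, 0.244 + 0.968 − 1) = max(0, 0.212) = 0.212
So the left factor is y & x = 0.212.
y & y = max(0, 0.244 + 0.244 − 1) = max(0, -0.512) = 0.000
(y & y) & y = max(0, 0.000 + 0.244 − 1) = max(0, -0.756) = 0.000
So the right-hand bound is (y & y) & y = 0.000.
The residuum of the Łukasiewicz t-norm gives the supremum: min(1, 1 − 0.212 + 0.000).
1 − 0.212 + 0.000 = 0.788, so t = min(1, 0.788) = 0.788.
Check: 0.212 & 0.788 = max(0, 0.000) = 0.000 ≤ 0.000.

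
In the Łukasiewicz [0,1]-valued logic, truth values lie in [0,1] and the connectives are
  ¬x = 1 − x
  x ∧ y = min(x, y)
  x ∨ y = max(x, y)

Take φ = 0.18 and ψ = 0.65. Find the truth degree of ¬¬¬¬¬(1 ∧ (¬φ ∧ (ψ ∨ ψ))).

¬φ = 1 − 0.18 = 0.82
ψ ∨ ψ = max(0.65, 0.65) = 0.65
¬φ ∧ (ψ ∨ ψ) = min(0.82, 0.65) = 0.65
1 ∧ (¬φ ∧ (ψ ∨ ψ)) = min(1.00, 0.65) = 0.65
¬(1 ∧ (¬φ ∧ (ψ ∨ ψ))) = 1 − 0.65 = 0.35
¬¬(1 ∧ (¬φ ∧ (ψ ∨ ψ))) = 1 − 0.35 = 0.65
¬¬¬(1 ∧ (¬φ ∧ (ψ ∨ ψ))) = 1 − 0.65 = 0.35
¬¬¬¬(1 ∧ (¬φ ∧ (ψ ∨ ψ))) = 1 − 0.35 = 0.65
¬¬¬¬¬(1 ∧ (¬φ ∧ (ψ ∨ ψ))) = 1 − 0.65 = 0.35

0.35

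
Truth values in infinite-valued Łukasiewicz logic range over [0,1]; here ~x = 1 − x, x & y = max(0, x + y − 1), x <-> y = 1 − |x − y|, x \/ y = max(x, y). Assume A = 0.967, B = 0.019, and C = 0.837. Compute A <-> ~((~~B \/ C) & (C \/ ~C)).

0.359

~B = 1 − 0.019 = 0.981
~~B = 1 − 0.981 = 0.019
~~B \/ C = max(0.019, 0.837) = 0.837
~C = 1 − 0.837 = 0.163
C \/ ~C = max(0.837, 0.163) = 0.837
(~~B \/ C) & (C \/ ~C) = max(0, 0.837 + 0.837 − 1) = max(0, 0.674) = 0.674
~((~~B \/ C) & (C \/ ~C)) = 1 − 0.674 = 0.326
A <-> ~((~~B \/ C) & (C \/ ~C)) = 1 − |0.967 − 0.326| = 1 − 0.641 = 0.359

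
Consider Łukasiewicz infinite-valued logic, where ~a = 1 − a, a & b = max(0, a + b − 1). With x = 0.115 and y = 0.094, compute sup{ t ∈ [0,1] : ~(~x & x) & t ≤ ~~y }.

~x = 1 − 0.115 = 0.885
~x & x = max(0, 0.885 + 0.115 − 1) = max(0, 0.000) = 0.000
~(~x & x) = 1 − 0.000 = 1.000
So the left factor is ~(~x & x) = 1.000.
~y = 1 − 0.094 = 0.906
~~y = 1 − 0.906 = 0.094
So the right-hand bound is ~~y = 0.094.
The residuum of the Łukasiewicz t-norm gives the supremum: min(1, 1 − 1.000 + 0.094).
1 − 1.000 + 0.094 = 0.094, so t = min(1, 0.094) = 0.094.
Check: 1.000 & 0.094 = max(0, 0.094) = 0.094 ≤ 0.094.

0.094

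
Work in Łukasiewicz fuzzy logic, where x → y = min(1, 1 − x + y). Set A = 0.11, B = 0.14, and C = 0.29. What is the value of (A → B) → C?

0.29

A → B = min(1, 1 − 0.11 + 0.14) = min(1, 1.03) = 1.00
(A → B) → C = min(1, 1 − 1.00 + 0.29) = min(1, 0.29) = 0.29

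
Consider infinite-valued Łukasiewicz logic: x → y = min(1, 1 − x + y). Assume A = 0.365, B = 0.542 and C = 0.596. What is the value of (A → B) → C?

0.596

A → B = min(1, 1 − 0.365 + 0.542) = min(1, 1.177) = 1.000
(A → B) → C = min(1, 1 − 1.000 + 0.596) = min(1, 0.596) = 0.596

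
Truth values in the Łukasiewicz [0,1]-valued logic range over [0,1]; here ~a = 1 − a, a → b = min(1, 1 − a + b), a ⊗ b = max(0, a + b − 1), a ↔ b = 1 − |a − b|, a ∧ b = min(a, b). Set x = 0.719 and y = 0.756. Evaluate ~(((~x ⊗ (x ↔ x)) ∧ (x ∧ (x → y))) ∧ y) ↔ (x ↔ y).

~x = 1 − 0.719 = 0.281
x ↔ x = 1 − |0.719 − 0.719| = 1 − 0.000 = 1.000
~x ⊗ (x ↔ x) = max(0, 0.281 + 1.000 − 1) = max(0, 0.281) = 0.281
x → y = min(1, 1 − 0.719 + 0.756) = min(1, 1.037) = 1.000
x ∧ (x → y) = min(0.719, 1.000) = 0.719
(~x ⊗ (x ↔ x)) ∧ (x ∧ (x → y)) = min(0.281, 0.719) = 0.281
((~x ⊗ (x ↔ x)) ∧ (x ∧ (x → y))) ∧ y = min(0.281, 0.756) = 0.281
~(((~x ⊗ (x ↔ x)) ∧ (x ∧ (x → y))) ∧ y) = 1 − 0.281 = 0.719
x ↔ y = 1 − |0.719 − 0.756| = 1 − 0.037 = 0.963
~(((~x ⊗ (x ↔ x)) ∧ (x ∧ (x → y))) ∧ y) ↔ (x ↔ y) = 1 − |0.719 − 0.963| = 1 − 0.244 = 0.756

0.756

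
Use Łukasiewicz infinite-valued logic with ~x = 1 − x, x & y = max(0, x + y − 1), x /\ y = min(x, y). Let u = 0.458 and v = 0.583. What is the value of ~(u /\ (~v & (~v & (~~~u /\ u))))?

1.000

~v = 1 − 0.583 = 0.417
~u = 1 − 0.458 = 0.542
~~u = 1 − 0.542 = 0.458
~~~u = 1 − 0.458 = 0.542
~~~u /\ u = min(0.542, 0.458) = 0.458
~v & (~~~u /\ u) = max(0, 0.417 + 0.458 − 1) = max(0, -0.125) = 0.000
~v & (~v & (~~~u /\ u)) = max(0, 0.417 + 0.000 − 1) = max(0, -0.583) = 0.000
u /\ (~v & (~v & (~~~u /\ u))) = min(0.458, 0.000) = 0.000
~(u /\ (~v & (~v & (~~~u /\ u)))) = 1 − 0.000 = 1.000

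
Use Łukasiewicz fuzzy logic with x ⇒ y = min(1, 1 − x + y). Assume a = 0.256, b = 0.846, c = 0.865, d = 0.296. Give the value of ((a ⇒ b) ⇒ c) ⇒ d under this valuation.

a ⇒ b = min(1, 1 − 0.256 + 0.846) = min(1, 1.590) = 1.000
(a ⇒ b) ⇒ c = min(1, 1 − 1.000 + 0.865) = min(1, 0.865) = 0.865
((a ⇒ b) ⇒ c) ⇒ d = min(1, 1 − 0.865 + 0.296) = min(1, 0.431) = 0.431

0.431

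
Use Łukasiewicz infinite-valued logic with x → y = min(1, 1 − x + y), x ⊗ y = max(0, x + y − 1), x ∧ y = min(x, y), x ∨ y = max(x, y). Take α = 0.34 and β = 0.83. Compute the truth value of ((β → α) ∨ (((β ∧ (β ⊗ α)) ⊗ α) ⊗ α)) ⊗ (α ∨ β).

β → α = min(1, 1 − 0.83 + 0.34) = min(1, 0.51) = 0.51
β ⊗ α = max(0, 0.83 + 0.34 − 1) = max(0, 0.17) = 0.17
β ∧ (β ⊗ α) = min(0.83, 0.17) = 0.17
(β ∧ (β ⊗ α)) ⊗ α = max(0, 0.17 + 0.34 − 1) = max(0, -0.49) = 0.00
((β ∧ (β ⊗ α)) ⊗ α) ⊗ α = max(0, 0.00 + 0.34 − 1) = max(0, -0.66) = 0.00
(β → α) ∨ (((β ∧ (β ⊗ α)) ⊗ α) ⊗ α) = max(0.51, 0.00) = 0.51
α ∨ β = max(0.34, 0.83) = 0.83
((β → α) ∨ (((β ∧ (β ⊗ α)) ⊗ α) ⊗ α)) ⊗ (α ∨ β) = max(0, 0.51 + 0.83 − 1) = max(0, 0.34) = 0.34

0.34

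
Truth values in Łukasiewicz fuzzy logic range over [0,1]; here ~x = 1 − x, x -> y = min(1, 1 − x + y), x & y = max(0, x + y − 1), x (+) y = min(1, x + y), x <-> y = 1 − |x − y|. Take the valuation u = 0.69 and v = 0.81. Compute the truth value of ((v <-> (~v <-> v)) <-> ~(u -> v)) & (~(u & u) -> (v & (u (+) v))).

0.43

~v = 1 − 0.81 = 0.19
~v <-> v = 1 − |0.19 − 0.81| = 1 − 0.62 = 0.38
v <-> (~v <-> v) = 1 − |0.81 − 0.38| = 1 − 0.43 = 0.57
u -> v = min(1, 1 − 0.69 + 0.81) = min(1, 1.12) = 1.00
~(u -> v) = 1 − 1.00 = 0.00
(v <-> (~v <-> v)) <-> ~(u -> v) = 1 − |0.57 − 0.00| = 1 − 0.57 = 0.43
u & u = max(0, 0.69 + 0.69 − 1) = max(0, 0.38) = 0.38
~(u & u) = 1 − 0.38 = 0.62
u (+) v = min(1, 0.69 + 0.81) = min(1, 1.50) = 1.00
v & (u (+) v) = max(0, 0.81 + 1.00 − 1) = max(0, 0.81) = 0.81
~(u & u) -> (v & (u (+) v)) = min(1, 1 − 0.62 + 0.81) = min(1, 1.19) = 1.00
((v <-> (~v <-> v)) <-> ~(u -> v)) & (~(u & u) -> (v & (u (+) v))) = max(0, 0.43 + 1.00 − 1) = max(0, 0.43) = 0.43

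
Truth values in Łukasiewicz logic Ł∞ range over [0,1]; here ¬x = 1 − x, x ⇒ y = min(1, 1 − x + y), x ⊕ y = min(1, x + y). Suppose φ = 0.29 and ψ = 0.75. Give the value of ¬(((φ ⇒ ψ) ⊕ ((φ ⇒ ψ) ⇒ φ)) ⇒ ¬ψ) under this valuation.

0.75

φ ⇒ ψ = min(1, 1 − 0.29 + 0.75) = min(1, 1.46) = 1.00
(φ ⇒ ψ) ⇒ φ = min(1, 1 − 1.00 + 0.29) = min(1, 0.29) = 0.29
(φ ⇒ ψ) ⊕ ((φ ⇒ ψ) ⇒ φ) = min(1, 1.00 + 0.29) = min(1, 1.29) = 1.00
¬ψ = 1 − 0.75 = 0.25
((φ ⇒ ψ) ⊕ ((φ ⇒ ψ) ⇒ φ)) ⇒ ¬ψ = min(1, 1 − 1.00 + 0.25) = min(1, 0.25) = 0.25
¬(((φ ⇒ ψ) ⊕ ((φ ⇒ ψ) ⇒ φ)) ⇒ ¬ψ) = 1 − 0.25 = 0.75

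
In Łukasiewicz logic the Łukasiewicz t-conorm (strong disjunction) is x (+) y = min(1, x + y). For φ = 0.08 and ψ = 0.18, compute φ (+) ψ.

φ (+) ψ = min(1, 0.08 + 0.18) = min(1, 0.26) = 0.26
For comparison, the Gödel t-conorm max(x, y) would give 0.18.

0.26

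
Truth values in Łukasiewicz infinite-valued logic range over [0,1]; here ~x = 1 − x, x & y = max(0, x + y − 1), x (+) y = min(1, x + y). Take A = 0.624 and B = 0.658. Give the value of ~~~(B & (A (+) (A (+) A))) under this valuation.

A (+) A = min(1, 0.624 + 0.624) = min(1, 1.248) = 1.000
A (+) (A (+) A) = min(1, 0.624 + 1.000) = min(1, 1.624) = 1.000
B & (A (+) (A (+) A)) = max(0, 0.658 + 1.000 − 1) = max(0, 0.658) = 0.658
~(B & (A (+) (A (+) A))) = 1 − 0.658 = 0.342
~~(B & (A (+) (A (+) A))) = 1 − 0.342 = 0.658
~~~(B & (A (+) (A (+) A))) = 1 − 0.658 = 0.342

0.342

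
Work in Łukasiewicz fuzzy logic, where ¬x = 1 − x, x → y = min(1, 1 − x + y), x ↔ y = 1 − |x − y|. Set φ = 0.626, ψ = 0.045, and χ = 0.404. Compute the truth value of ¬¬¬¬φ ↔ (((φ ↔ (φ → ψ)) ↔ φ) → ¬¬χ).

¬φ = 1 − 0.626 = 0.374
¬¬φ = 1 − 0.374 = 0.626
¬¬¬φ = 1 − 0.626 = 0.374
¬¬¬¬φ = 1 − 0.374 = 0.626
φ → ψ = min(1, 1 − 0.626 + 0.045) = min(1, 0.419) = 0.419
φ ↔ (φ → ψ) = 1 − |0.626 − 0.419| = 1 − 0.207 = 0.793
(φ ↔ (φ → ψ)) ↔ φ = 1 − |0.793 − 0.626| = 1 − 0.167 = 0.833
¬χ = 1 − 0.404 = 0.596
¬¬χ = 1 − 0.596 = 0.404
((φ ↔ (φ → ψ)) ↔ φ) → ¬¬χ = min(1, 1 − 0.833 + 0.404) = min(1, 0.571) = 0.571
¬¬¬¬φ ↔ (((φ ↔ (φ → ψ)) ↔ φ) → ¬¬χ) = 1 − |0.626 − 0.571| = 1 − 0.055 = 0.945

0.945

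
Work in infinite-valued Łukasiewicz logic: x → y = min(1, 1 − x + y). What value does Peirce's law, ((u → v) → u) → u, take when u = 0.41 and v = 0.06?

0.65

u → v = min(1, 1 − 0.41 + 0.06) = min(1, 0.65) = 0.65
(u → v) → u = min(1, 1 − 0.65 + 0.41) = min(1, 0.76) = 0.76
((u → v) → u) → u = min(1, 1 − 0.76 + 0.41) = min(1, 0.65) = 0.65
(The value 0.65 < 1 shows this instance is not satisfied; not a Ł∞-tautology in general.)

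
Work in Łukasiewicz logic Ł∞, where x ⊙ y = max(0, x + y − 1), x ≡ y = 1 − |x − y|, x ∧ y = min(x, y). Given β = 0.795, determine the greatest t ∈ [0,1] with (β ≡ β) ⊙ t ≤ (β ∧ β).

β ≡ β = 1 − |0.795 − 0.795| = 1 − 0.000 = 1.000
So the left factor is β ≡ β = 1.000.
β ∧ β = min(0.795, 0.795) = 0.795
So the right-hand bound is β ∧ β = 0.795.
The residuum of the Łukasiewicz t-norm gives the supremum: min(1, 1 − 1.000 + 0.795).
1 − 1.000 + 0.795 = 0.795, so t = min(1, 0.795) = 0.795.
Check: 1.000 ⊙ 0.795 = max(0, 0.795) = 0.795 ≤ 0.795.

0.795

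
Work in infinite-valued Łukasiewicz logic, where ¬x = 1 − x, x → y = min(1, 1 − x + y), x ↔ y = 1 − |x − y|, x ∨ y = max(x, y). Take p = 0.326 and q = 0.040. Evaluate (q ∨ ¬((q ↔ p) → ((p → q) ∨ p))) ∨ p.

0.326

q ↔ p = 1 − |0.040 − 0.326| = 1 − 0.286 = 0.714
p → q = min(1, 1 − 0.326 + 0.040) = min(1, 0.714) = 0.714
(p → q) ∨ p = max(0.714, 0.326) = 0.714
(q ↔ p) → ((p → q) ∨ p) = min(1, 1 − 0.714 + 0.714) = min(1, 1.000) = 1.000
¬((q ↔ p) → ((p → q) ∨ p)) = 1 − 1.000 = 0.000
q ∨ ¬((q ↔ p) → ((p → q) ∨ p)) = max(0.040, 0.000) = 0.040
(q ∨ ¬((q ↔ p) → ((p → q) ∨ p))) ∨ p = max(0.040, 0.326) = 0.326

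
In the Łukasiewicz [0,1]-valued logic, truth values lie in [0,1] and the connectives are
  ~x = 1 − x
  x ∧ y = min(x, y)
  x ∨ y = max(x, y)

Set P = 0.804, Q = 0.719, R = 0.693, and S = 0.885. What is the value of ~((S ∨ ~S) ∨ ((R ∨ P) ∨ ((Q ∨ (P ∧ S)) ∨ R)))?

~S = 1 − 0.885 = 0.115
S ∨ ~S = max(0.885, 0.115) = 0.885
R ∨ P = max(0.693, 0.804) = 0.804
P ∧ S = min(0.804, 0.885) = 0.804
Q ∨ (P ∧ S) = max(0.719, 0.804) = 0.804
(Q ∨ (P ∧ S)) ∨ R = max(0.804, 0.693) = 0.804
(R ∨ P) ∨ ((Q ∨ (P ∧ S)) ∨ R) = max(0.804, 0.804) = 0.804
(S ∨ ~S) ∨ ((R ∨ P) ∨ ((Q ∨ (P ∧ S)) ∨ R)) = max(0.885, 0.804) = 0.885
~((S ∨ ~S) ∨ ((R ∨ P) ∨ ((Q ∨ (P ∧ S)) ∨ R))) = 1 − 0.885 = 0.115

0.115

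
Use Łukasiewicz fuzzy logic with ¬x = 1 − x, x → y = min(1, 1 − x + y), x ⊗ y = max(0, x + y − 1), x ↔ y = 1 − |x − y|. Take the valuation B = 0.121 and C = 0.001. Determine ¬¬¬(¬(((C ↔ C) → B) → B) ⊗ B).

C ↔ C = 1 − |0.001 − 0.001| = 1 − 0.000 = 1.000
(C ↔ C) → B = min(1, 1 − 1.000 + 0.121) = min(1, 0.121) = 0.121
((C ↔ C) → B) → B = min(1, 1 − 0.121 + 0.121) = min(1, 1.000) = 1.000
¬(((C ↔ C) → B) → B) = 1 − 1.000 = 0.000
¬(((C ↔ C) → B) → B) ⊗ B = max(0, 0.000 + 0.121 − 1) = max(0, -0.879) = 0.000
¬(¬(((C ↔ C) → B) → B) ⊗ B) = 1 − 0.000 = 1.000
¬¬(¬(((C ↔ C) → B) → B) ⊗ B) = 1 − 1.000 = 0.000
¬¬¬(¬(((C ↔ C) → B) → B) ⊗ B) = 1 − 0.000 = 1.000

1.000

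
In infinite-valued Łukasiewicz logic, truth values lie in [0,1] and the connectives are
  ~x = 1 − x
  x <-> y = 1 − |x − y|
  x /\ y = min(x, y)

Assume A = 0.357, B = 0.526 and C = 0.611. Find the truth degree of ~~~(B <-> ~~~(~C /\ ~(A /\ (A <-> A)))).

~C = 1 − 0.611 = 0.389
A <-> A = 1 − |0.357 − 0.357| = 1 − 0.000 = 1.000
A /\ (A <-> A) = min(0.357, 1.000) = 0.357
~(A /\ (A <-> A)) = 1 − 0.357 = 0.643
~C /\ ~(A /\ (A <-> A)) = min(0.389, 0.643) = 0.389
~(~C /\ ~(A /\ (A <-> A))) = 1 − 0.389 = 0.611
~~(~C /\ ~(A /\ (A <-> A))) = 1 − 0.611 = 0.389
~~~(~C /\ ~(A /\ (A <-> A))) = 1 − 0.389 = 0.611
B <-> ~~~(~C /\ ~(A /\ (A <-> A))) = 1 − |0.526 − 0.611| = 1 − 0.085 = 0.915
~(B <-> ~~~(~C /\ ~(A /\ (A <-> A)))) = 1 − 0.915 = 0.085
~~(B <-> ~~~(~C /\ ~(A /\ (A <-> A)))) = 1 − 0.085 = 0.915
~~~(B <-> ~~~(~C /\ ~(A /\ (A <-> A)))) = 1 − 0.915 = 0.085

0.085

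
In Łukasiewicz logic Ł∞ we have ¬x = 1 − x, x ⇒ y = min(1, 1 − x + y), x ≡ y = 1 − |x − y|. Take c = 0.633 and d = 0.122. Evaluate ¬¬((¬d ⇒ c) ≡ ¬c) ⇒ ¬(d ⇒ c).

0.388

¬d = 1 − 0.122 = 0.878
¬d ⇒ c = min(1, 1 − 0.878 + 0.633) = min(1, 0.755) = 0.755
¬c = 1 − 0.633 = 0.367
(¬d ⇒ c) ≡ ¬c = 1 − |0.755 − 0.367| = 1 − 0.388 = 0.612
¬((¬d ⇒ c) ≡ ¬c) = 1 − 0.612 = 0.388
¬¬((¬d ⇒ c) ≡ ¬c) = 1 − 0.388 = 0.612
d ⇒ c = min(1, 1 − 0.122 + 0.633) = min(1, 1.511) = 1.000
¬(d ⇒ c) = 1 − 1.000 = 0.000
¬¬((¬d ⇒ c) ≡ ¬c) ⇒ ¬(d ⇒ c) = min(1, 1 − 0.612 + 0.000) = min(1, 0.388) = 0.388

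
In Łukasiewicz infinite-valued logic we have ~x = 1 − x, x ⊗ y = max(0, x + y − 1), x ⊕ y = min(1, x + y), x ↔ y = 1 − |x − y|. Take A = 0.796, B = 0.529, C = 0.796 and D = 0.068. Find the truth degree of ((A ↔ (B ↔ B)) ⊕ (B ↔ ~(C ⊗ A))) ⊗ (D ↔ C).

0.272

B ↔ B = 1 − |0.529 − 0.529| = 1 − 0.000 = 1.000
A ↔ (B ↔ B) = 1 − |0.796 − 1.000| = 1 − 0.204 = 0.796
C ⊗ A = max(0, 0.796 + 0.796 − 1) = max(0, 0.592) = 0.592
~(C ⊗ A) = 1 − 0.592 = 0.408
B ↔ ~(C ⊗ A) = 1 − |0.529 − 0.408| = 1 − 0.121 = 0.879
(A ↔ (B ↔ B)) ⊕ (B ↔ ~(C ⊗ A)) = min(1, 0.796 + 0.879) = min(1, 1.675) = 1.000
D ↔ C = 1 − |0.068 − 0.796| = 1 − 0.728 = 0.272
((A ↔ (B ↔ B)) ⊕ (B ↔ ~(C ⊗ A))) ⊗ (D ↔ C) = max(0, 1.000 + 0.272 − 1) = max(0, 0.272) = 0.272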